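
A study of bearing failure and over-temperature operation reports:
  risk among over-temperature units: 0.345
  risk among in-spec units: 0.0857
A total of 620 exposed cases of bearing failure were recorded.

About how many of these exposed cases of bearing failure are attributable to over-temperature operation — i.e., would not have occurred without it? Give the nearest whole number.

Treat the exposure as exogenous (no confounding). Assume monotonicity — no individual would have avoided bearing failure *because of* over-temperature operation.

Let p₁ = 0.345, p₀ = 0.0857.
PN = (p₁ − p₀)/p₁ = (0.345 − 0.0857) / 0.345 ≈ 0.75159.
Attributable cases ≈ PN × (exposed cases) = 0.75159 × 620 ≈ 465.99.

about 466 cases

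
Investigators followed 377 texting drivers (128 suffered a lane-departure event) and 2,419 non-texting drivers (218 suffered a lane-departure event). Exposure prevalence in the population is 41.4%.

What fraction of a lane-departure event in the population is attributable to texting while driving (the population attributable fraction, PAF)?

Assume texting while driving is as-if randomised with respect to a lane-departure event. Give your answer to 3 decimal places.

PAF ≈ 0.534

p₁ = P(outcome | exposed) = 128/377 = 0.33952
p₀ = P(outcome | unexposed) = 218/2419 = 0.09012
Overall risk P(Y=1) = π·p₁ + (1−π)·p₀ = 0.414×0.33952 + 0.586×0.09012 = 0.19337.
Under exogeneity, PAF = [P(Y=1) − p₀] / P(Y=1).
PAF = (0.19337 − 0.09012) / 0.19337 ≈ 0.5340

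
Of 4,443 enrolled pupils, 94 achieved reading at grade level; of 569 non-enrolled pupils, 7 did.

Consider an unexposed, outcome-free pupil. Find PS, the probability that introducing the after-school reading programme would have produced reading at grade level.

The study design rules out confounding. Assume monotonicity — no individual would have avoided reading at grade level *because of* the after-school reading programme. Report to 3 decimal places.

PS ≈ 0.009

p₁ = P(outcome | exposed) = 94/4443 = 0.021157
p₀ = P(outcome | unexposed) = 7/569 = 0.012302
Under exogeneity and monotonicity, PS = (p₁ − p₀) / (1 − p₀).
PS = (0.021157 − 0.012302) / (1 − 0.012302) = 0.0088546 / 0.9877 ≈ 0.0090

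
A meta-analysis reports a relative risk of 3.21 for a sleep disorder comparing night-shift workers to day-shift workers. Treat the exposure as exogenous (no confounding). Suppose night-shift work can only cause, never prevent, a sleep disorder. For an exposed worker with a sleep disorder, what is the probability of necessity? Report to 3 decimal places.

PN ≈ 0.688

Under exogeneity and monotonicity, PN = (RR − 1) / RR = 1 − 1/RR.
PN = (3.21 − 1) / 3.21 = 2.21 / 3.21 ≈ 0.6885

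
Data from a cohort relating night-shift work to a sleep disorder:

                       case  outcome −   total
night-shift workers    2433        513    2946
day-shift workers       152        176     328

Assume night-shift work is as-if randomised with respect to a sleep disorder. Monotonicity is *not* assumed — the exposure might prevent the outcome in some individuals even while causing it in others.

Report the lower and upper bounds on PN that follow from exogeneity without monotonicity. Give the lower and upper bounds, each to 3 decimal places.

p₁ = P(outcome | exposed) = 2433/2946 = 0.82587
p₀ = P(outcome | unexposed) = 152/328 = 0.46341
Under exogeneity alone the bounds on PN are max{0,(p₁−p₀)/p₁} ≤ PN ≤ min{1,(1−p₀)/p₁}.
  lower = (p₁ − p₀)/p₁ = 0.36245 / 0.82587 ≈ 0.4389
  upper = min{1, (1 − p₀)/p₁} = 0.53659 / 0.82587 ≈ 0.6497

0.439 ≤ PN ≤ 0.650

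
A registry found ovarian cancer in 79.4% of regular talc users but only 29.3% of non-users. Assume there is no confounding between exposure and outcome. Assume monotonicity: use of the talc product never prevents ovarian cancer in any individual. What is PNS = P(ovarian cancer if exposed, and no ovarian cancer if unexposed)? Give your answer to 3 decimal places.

p₁ = 0.794, p₀ = 0.293.
Under exogeneity and monotonicity, PNS = p₁ − p₀.
PNS = 0.794 − 0.293 = 0.501

PNS ≈ 0.501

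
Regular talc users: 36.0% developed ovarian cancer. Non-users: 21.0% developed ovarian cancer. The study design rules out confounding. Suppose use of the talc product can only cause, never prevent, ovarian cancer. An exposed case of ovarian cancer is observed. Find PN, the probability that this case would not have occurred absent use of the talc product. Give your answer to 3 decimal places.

PN ≈ 0.417

p₁ = 0.36, p₀ = 0.21.
Under exogeneity and monotonicity, PN = (p₁ − p₀) / p₁.
PN = (0.36 − 0.21) / 0.36 = 0.15 / 0.36 ≈ 0.4167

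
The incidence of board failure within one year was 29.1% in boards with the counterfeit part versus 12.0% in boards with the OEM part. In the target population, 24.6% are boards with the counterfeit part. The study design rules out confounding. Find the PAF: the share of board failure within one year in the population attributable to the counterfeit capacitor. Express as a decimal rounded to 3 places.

p₁ = 0.291, p₀ = 0.12.
Overall risk P(Y=1) = π·p₁ + (1−π)·p₀ = 0.246×0.291 + 0.754×0.12 = 0.16207.
Under exogeneity, PAF = [P(Y=1) − p₀] / P(Y=1).
PAF = (0.16207 − 0.12) / 0.16207 ≈ 0.2596

PAF ≈ 0.260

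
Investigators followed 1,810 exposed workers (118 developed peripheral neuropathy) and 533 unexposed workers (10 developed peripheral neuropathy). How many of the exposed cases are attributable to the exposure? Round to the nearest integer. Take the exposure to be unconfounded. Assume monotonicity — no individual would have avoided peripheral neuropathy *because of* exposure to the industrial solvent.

p₁ = P(outcome | exposed) = 118/1810 = 0.065193
p₀ = P(outcome | unexposed) = 10/533 = 0.018762
PN = (p₁ − p₀)/p₁ = (0.065193 − 0.018762) / 0.065193 ≈ 0.71221.
Attributable cases ≈ PN × (exposed cases) = 0.71221 × 118 ≈ 84.04.

about 84 cases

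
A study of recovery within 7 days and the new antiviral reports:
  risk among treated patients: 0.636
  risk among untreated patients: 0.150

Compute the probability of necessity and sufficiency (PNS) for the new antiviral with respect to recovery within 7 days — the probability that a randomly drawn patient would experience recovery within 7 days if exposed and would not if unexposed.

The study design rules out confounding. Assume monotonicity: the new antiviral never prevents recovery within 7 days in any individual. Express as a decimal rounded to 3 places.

Let p₁ = 0.636, p₀ = 0.15.
Under exogeneity and monotonicity, PNS = p₁ − p₀.
PNS = 0.636 − 0.15 = 0.486

PNS ≈ 0.486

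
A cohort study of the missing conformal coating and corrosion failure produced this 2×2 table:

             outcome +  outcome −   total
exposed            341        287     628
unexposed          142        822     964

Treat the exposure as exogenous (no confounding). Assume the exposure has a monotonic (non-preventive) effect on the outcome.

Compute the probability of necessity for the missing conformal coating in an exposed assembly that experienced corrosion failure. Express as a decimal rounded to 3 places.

PN ≈ 0.729

p₁ = P(outcome | exposed) = 341/628 = 0.54299
p₀ = P(outcome | unexposed) = 142/964 = 0.1473
Under exogeneity and monotonicity, PN = (p₁ − p₀) / p₁.
PN = (0.54299 − 0.1473) / 0.54299 = 0.39569 / 0.54299 ≈ 0.7287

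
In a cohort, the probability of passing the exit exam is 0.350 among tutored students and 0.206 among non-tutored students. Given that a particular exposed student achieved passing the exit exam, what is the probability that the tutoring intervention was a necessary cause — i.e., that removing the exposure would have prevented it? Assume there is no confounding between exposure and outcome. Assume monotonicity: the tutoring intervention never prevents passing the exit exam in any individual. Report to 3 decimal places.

PN ≈ 0.411

Let p₁ = 0.35, p₀ = 0.206.
Under exogeneity and monotonicity, PN = (p₁ − p₀) / p₁.
PN = (0.35 − 0.206) / 0.35 = 0.144 / 0.35 ≈ 0.4114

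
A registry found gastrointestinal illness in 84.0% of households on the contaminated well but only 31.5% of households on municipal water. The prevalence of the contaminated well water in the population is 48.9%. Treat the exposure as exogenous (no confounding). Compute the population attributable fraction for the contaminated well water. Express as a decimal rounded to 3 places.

p₁ = 0.84, p₀ = 0.315.
Overall risk P(Y=1) = π·p₁ + (1−π)·p₀ = 0.489×0.84 + 0.511×0.315 = 0.57172.
Under exogeneity, PAF = [P(Y=1) − p₀] / P(Y=1).
PAF = (0.57172 − 0.315) / 0.57172 ≈ 0.4490

PAF ≈ 0.449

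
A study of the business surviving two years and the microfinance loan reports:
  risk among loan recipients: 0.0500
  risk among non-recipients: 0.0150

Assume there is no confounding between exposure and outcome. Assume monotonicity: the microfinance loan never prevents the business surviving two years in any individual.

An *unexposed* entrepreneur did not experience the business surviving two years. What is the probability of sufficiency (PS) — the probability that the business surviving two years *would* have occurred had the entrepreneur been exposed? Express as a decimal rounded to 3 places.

PS ≈ 0.036

Let p₁ = 0.05, p₀ = 0.015.
Under exogeneity and monotonicity, PS = (p₁ − p₀) / (1 − p₀).
PS = (0.05 − 0.015) / (1 − 0.015) = 0.035 / 0.985 ≈ 0.0355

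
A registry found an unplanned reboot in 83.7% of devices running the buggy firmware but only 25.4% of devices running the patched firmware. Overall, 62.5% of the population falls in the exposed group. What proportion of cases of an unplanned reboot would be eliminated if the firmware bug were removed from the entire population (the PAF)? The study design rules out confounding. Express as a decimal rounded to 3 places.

PAF ≈ 0.589

p₁ = 0.837, p₀ = 0.254.
Overall risk P(Y=1) = π·p₁ + (1−π)·p₀ = 0.625×0.837 + 0.375×0.254 = 0.61838.
Under exogeneity, PAF = [P(Y=1) − p₀] / P(Y=1).
PAF = (0.61838 − 0.254) / 0.61838 ≈ 0.5892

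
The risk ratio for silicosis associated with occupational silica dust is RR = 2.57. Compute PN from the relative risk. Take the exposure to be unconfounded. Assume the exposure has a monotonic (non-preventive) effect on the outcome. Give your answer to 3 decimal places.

PN ≈ 0.611

Under exogeneity and monotonicity, PN = (RR − 1) / RR = 1 − 1/RR.
PN = (2.57 − 1) / 2.57 = 1.57 / 2.57 ≈ 0.6109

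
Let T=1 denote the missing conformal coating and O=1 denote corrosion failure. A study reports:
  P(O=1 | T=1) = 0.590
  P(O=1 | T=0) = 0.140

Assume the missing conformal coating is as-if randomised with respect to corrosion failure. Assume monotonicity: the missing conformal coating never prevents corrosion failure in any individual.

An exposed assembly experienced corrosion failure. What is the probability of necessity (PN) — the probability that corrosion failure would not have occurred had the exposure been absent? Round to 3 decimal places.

PN ≈ 0.763

Let p₁ = 0.59, p₀ = 0.14.
Under exogeneity and monotonicity, PN = (p₁ − p₀) / p₁.
PN = (0.59 − 0.14) / 0.59 = 0.45 / 0.59 ≈ 0.7627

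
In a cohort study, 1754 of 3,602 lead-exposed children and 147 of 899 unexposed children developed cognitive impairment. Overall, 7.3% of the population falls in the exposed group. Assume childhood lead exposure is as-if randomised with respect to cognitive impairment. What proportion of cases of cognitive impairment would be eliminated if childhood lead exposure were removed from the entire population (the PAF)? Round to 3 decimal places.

PAF ≈ 0.126

p₁ = P(outcome | exposed) = 1754/3602 = 0.48695
p₀ = P(outcome | unexposed) = 147/899 = 0.16352
Overall risk P(Y=1) = π·p₁ + (1−π)·p₀ = 0.073×0.48695 + 0.927×0.16352 = 0.18713.
Under exogeneity, PAF = [P(Y=1) − p₀] / P(Y=1).
PAF = (0.18713 − 0.16352) / 0.18713 ≈ 0.1262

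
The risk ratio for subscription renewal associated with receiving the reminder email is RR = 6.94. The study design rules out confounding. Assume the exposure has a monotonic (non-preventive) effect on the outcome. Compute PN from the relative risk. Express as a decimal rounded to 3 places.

Under exogeneity and monotonicity, PN = (RR − 1) / RR = 1 − 1/RR.
PN = (6.94 − 1) / 6.94 = 5.94 / 6.94 ≈ 0.8559

PN ≈ 0.856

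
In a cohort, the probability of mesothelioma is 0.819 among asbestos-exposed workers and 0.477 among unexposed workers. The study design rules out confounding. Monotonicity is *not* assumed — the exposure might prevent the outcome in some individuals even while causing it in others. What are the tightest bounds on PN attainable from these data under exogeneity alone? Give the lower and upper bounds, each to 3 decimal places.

0.418 ≤ PN ≤ 0.639

Let p₁ = 0.819, p₀ = 0.477.
Under exogeneity alone the bounds on PN are max{0,(p₁−p₀)/p₁} ≤ PN ≤ min{1,(1−p₀)/p₁}.
  lower = (p₁ − p₀)/p₁ = 0.342 / 0.819 ≈ 0.4176
  upper = min{1, (1 − p₀)/p₁} = 0.523 / 0.819 ≈ 0.6386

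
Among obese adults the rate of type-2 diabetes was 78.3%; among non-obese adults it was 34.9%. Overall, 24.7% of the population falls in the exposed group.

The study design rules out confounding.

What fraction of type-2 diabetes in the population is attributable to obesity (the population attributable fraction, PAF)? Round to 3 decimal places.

p₁ = 0.783, p₀ = 0.349.
Overall risk P(Y=1) = π·p₁ + (1−π)·p₀ = 0.247×0.783 + 0.753×0.349 = 0.4562.
Under exogeneity, PAF = [P(Y=1) − p₀] / P(Y=1).
PAF = (0.4562 − 0.349) / 0.4562 ≈ 0.2350

PAF ≈ 0.235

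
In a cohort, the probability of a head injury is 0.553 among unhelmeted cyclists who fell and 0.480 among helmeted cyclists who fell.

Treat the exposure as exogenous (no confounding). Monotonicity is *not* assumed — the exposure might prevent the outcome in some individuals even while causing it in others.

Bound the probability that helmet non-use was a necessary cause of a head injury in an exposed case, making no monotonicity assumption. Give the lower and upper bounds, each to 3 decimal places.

Let p₁ = 0.553, p₀ = 0.48.
Under exogeneity alone the bounds on PN are max{0,(p₁−p₀)/p₁} ≤ PN ≤ min{1,(1−p₀)/p₁}.
  lower = (p₁ − p₀)/p₁ = 0.073 / 0.553 ≈ 0.1320
  upper = min{1, (1 − p₀)/p₁} = 0.52 / 0.553 ≈ 0.9403

0.132 ≤ PN ≤ 0.940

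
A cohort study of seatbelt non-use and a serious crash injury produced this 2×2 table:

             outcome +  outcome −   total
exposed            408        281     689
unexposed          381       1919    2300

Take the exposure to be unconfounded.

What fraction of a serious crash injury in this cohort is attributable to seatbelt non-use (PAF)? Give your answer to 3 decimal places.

PAF ≈ 0.372

p₁ = P(outcome | exposed) = 408/689 = 0.59216
p₀ = P(outcome | unexposed) = 381/2300 = 0.16565
Exposure prevalence π = 689/2989 = 0.23051; overall risk P(Y=1) = 0.26397.
Under exogeneity, PAF = [P(Y=1) − p₀]/P(Y=1).
PAF = (0.26397 − 0.16565) / 0.26397 ≈ 0.3725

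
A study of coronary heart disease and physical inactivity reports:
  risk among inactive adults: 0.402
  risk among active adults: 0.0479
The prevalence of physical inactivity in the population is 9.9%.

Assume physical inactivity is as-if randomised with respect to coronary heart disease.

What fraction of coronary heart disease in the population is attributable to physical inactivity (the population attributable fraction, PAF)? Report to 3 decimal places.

PAF ≈ 0.423

Let p₁ = 0.402, p₀ = 0.0479.
Overall risk P(Y=1) = π·p₁ + (1−π)·p₀ = 0.099×0.402 + 0.901×0.0479 = 0.082956.
Under exogeneity, PAF = [P(Y=1) − p₀] / P(Y=1).
PAF = (0.082956 − 0.0479) / 0.082956 ≈ 0.4226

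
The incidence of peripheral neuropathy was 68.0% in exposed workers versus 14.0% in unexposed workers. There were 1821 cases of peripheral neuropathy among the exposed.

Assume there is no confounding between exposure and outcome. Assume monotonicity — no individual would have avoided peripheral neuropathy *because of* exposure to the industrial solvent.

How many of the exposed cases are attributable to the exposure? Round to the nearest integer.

p₁ = 0.68, p₀ = 0.14.
PN = (p₁ − p₀)/p₁ = (0.68 − 0.14) / 0.68 ≈ 0.79412.
Attributable cases ≈ PN × (exposed cases) = 0.79412 × 1821 ≈ 1446.09.

about 1446 cases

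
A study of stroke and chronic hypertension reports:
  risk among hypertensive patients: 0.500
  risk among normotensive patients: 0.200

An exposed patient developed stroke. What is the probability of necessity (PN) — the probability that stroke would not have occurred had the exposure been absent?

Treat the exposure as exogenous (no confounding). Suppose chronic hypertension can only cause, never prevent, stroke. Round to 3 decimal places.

PN ≈ 0.600

Let p₁ = 0.5, p₀ = 0.2.
Under exogeneity and monotonicity, PN = (p₁ − p₀) / p₁.
PN = (0.5 − 0.2) / 0.5 = 0.3 / 0.5 ≈ 0.6000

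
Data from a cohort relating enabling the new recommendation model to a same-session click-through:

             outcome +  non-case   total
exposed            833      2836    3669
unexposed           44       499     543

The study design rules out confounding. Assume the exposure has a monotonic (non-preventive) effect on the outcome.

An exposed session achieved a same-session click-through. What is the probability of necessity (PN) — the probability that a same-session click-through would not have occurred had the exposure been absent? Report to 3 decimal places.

p₁ = P(outcome | exposed) = 833/3669 = 0.22704
p₀ = P(outcome | unexposed) = 44/543 = 0.081031
Under exogeneity and monotonicity, PN = (p₁ − p₀)/p₁.
PN = (0.22704 − 0.081031) / 0.22704 ≈ 0.6431

PN ≈ 0.643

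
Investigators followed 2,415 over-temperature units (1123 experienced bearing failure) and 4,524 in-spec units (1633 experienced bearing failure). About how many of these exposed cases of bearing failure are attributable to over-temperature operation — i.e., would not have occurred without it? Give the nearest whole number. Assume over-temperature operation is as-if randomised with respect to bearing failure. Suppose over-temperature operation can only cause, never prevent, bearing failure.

about 251 cases

p₁ = P(outcome | exposed) = 1123/2415 = 0.46501
p₀ = P(outcome | unexposed) = 1633/4524 = 0.36096
PN = (p₁ − p₀)/p₁ = (0.46501 − 0.36096) / 0.46501 ≈ 0.22375.
Attributable cases ≈ PN × (exposed cases) = 0.22375 × 1123 ≈ 251.27.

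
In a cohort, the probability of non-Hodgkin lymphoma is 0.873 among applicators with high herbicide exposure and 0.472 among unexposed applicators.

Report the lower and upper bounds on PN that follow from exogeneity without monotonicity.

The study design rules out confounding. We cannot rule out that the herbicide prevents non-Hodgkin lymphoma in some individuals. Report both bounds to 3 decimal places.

0.459 ≤ PN ≤ 0.605

Let p₁ = 0.873, p₀ = 0.472.
Under exogeneity alone the bounds on PN are max{0,(p₁−p₀)/p₁} ≤ PN ≤ min{1,(1−p₀)/p₁}.
  lower = (p₁ − p₀)/p₁ = 0.401 / 0.873 ≈ 0.4593
  upper = min{1, (1 − p₀)/p₁} = 0.528 / 0.873 ≈ 0.6048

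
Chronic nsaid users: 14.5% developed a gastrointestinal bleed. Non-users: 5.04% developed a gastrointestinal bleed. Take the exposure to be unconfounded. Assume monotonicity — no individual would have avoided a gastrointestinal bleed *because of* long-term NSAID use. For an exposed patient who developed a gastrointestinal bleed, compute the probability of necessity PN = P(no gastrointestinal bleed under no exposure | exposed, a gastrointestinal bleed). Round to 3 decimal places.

p₁ = 0.145, p₀ = 0.0504.
Under exogeneity and monotonicity, PN = (p₁ − p₀) / p₁.
PN = (0.145 − 0.0504) / 0.145 = 0.0946 / 0.145 ≈ 0.6524

PN ≈ 0.652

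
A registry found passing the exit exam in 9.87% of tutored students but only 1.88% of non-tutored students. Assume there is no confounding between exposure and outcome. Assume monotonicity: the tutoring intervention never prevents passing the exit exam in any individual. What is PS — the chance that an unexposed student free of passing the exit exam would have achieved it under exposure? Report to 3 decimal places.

p₁ = 0.0987, p₀ = 0.0188.
Under exogeneity and monotonicity, PS = (p₁ − p₀) / (1 − p₀).
PS = (0.0987 − 0.0188) / (1 − 0.0188) = 0.0799 / 0.9812 ≈ 0.0814

PS ≈ 0.081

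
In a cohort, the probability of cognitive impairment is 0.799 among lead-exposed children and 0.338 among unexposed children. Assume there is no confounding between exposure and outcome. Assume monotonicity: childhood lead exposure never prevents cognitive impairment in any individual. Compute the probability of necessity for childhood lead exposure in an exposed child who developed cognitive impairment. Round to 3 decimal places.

Let p₁ = 0.799, p₀ = 0.338.
Under exogeneity and monotonicity, PN = (p₁ − p₀) / p₁.
PN = (0.799 − 0.338) / 0.799 = 0.461 / 0.799 ≈ 0.5770

PN ≈ 0.577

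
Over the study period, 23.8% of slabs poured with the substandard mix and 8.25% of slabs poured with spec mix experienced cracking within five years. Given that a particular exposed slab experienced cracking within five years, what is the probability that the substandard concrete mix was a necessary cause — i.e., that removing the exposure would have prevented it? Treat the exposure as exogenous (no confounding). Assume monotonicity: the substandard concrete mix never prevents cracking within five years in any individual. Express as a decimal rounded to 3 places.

p₁ = 0.238, p₀ = 0.0825.
Under exogeneity and monotonicity, PN = (p₁ − p₀) / p₁.
PN = (0.238 − 0.0825) / 0.238 = 0.1555 / 0.238 ≈ 0.6534

PN ≈ 0.653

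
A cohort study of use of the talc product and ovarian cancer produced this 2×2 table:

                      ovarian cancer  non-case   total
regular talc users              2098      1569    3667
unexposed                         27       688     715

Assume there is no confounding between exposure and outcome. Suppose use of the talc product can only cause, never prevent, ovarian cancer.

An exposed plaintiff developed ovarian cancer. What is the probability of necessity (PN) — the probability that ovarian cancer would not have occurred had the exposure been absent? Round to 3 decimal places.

PN ≈ 0.934

p₁ = P(outcome | exposed) = 2098/3667 = 0.57213
p₀ = P(outcome | unexposed) = 27/715 = 0.037762
Under exogeneity and monotonicity, PN = (p₁ − p₀) / p₁.
PN = (0.57213 − 0.037762) / 0.57213 = 0.53437 / 0.57213 ≈ 0.9340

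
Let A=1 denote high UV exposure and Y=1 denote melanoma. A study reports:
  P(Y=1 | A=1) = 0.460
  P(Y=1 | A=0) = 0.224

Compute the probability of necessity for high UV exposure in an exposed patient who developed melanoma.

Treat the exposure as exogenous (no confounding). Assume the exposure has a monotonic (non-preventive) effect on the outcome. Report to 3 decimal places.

PN ≈ 0.513

Let p₁ = 0.46, p₀ = 0.224.
Under exogeneity and monotonicity, PN = (p₁ − p₀) / p₁.
PN = (0.46 − 0.224) / 0.46 = 0.236 / 0.46 ≈ 0.5130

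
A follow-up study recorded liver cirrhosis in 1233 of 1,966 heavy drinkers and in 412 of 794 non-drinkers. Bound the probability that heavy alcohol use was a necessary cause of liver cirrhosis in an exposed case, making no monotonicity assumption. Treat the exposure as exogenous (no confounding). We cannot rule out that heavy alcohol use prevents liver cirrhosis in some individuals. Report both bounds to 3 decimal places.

p₁ = P(outcome | exposed) = 1233/1966 = 0.62716
p₀ = P(outcome | unexposed) = 412/794 = 0.51889
Under exogeneity alone the bounds on PN are max{0,(p₁−p₀)/p₁} ≤ PN ≤ min{1,(1−p₀)/p₁}.
  lower = (p₁ − p₀)/p₁ = 0.10827 / 0.62716 ≈ 0.1726
  upper = min{1, (1 − p₀)/p₁} = 0.48111 / 0.62716 ≈ 0.7671

0.173 ≤ PN ≤ 0.767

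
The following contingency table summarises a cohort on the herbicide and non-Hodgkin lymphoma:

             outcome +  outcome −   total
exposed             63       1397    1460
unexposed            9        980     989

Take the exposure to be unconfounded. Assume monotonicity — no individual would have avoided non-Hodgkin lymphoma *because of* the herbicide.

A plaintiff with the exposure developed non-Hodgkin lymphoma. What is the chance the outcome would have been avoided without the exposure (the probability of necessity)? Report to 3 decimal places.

p₁ = P(outcome | exposed) = 63/1460 = 0.043151
p₀ = P(outcome | unexposed) = 9/989 = 0.0091001
Under exogeneity and monotonicity, PN = (p₁ − p₀)/p₁.
PN = (0.043151 − 0.0091001) / 0.043151 ≈ 0.7891

PN ≈ 0.789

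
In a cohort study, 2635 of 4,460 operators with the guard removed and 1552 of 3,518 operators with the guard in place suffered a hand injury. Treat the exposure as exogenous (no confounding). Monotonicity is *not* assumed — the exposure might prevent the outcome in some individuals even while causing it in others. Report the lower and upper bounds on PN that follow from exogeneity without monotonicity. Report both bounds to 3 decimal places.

p₁ = P(outcome | exposed) = 2635/4460 = 0.59081
p₀ = P(outcome | unexposed) = 1552/3518 = 0.44116
Under exogeneity alone the bounds on PN are max{0,(p₁−p₀)/p₁} ≤ PN ≤ min{1,(1−p₀)/p₁}.
  lower = (p₁ − p₀)/p₁ = 0.14965 / 0.59081 ≈ 0.2533
  upper = min{1, (1 − p₀)/p₁} = 0.55884 / 0.59081 ≈ 0.9459

0.253 ≤ PN ≤ 0.946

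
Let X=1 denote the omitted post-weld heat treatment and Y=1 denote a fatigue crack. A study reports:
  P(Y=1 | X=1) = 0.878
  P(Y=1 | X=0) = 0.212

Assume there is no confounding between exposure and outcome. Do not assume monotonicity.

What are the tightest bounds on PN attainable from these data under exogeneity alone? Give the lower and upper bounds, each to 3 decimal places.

0.759 ≤ PN ≤ 0.897

Let p₁ = 0.878, p₀ = 0.212.
Under exogeneity alone the bounds on PN are max{0,(p₁−p₀)/p₁} ≤ PN ≤ min{1,(1−p₀)/p₁}.
  lower = (p₁ − p₀)/p₁ = 0.666 / 0.878 ≈ 0.7585
  upper = min{1, (1 − p₀)/p₁} = 0.788 / 0.878 ≈ 0.8975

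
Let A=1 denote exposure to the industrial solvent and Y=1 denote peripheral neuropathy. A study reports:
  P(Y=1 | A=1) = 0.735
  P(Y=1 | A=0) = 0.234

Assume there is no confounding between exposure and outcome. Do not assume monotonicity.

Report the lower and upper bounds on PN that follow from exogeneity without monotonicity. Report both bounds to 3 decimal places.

0.682 ≤ PN ≤ 1.000

Let p₁ = 0.735, p₀ = 0.234.
Under exogeneity alone the bounds on PN are max{0,(p₁−p₀)/p₁} ≤ PN ≤ min{1,(1−p₀)/p₁}.
  lower = (p₁ − p₀)/p₁ = 0.501 / 0.735 ≈ 0.6816
  upper = min{1, (1 − p₀)/p₁} = 0.766 / 0.735 ≈ 1.0422 → capped at 1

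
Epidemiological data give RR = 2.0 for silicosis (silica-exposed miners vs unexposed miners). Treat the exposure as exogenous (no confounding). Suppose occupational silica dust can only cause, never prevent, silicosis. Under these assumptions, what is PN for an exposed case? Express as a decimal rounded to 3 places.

Under exogeneity and monotonicity, PN = (RR − 1) / RR = 1 − 1/RR.
PN = (2.0 − 1) / 2.0 = 1 / 2.0 ≈ 0.5000

PN ≈ 0.500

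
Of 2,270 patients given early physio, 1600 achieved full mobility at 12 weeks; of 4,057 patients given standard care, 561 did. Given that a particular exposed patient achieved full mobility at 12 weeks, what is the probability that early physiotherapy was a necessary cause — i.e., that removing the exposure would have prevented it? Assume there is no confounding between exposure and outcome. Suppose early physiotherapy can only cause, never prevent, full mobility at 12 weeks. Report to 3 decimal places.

PN ≈ 0.804

p₁ = P(outcome | exposed) = 1600/2270 = 0.70485
p₀ = P(outcome | unexposed) = 561/4057 = 0.13828
Under exogeneity and monotonicity, PN = (p₁ − p₀) / p₁.
PN = (0.70485 − 0.13828) / 0.70485 = 0.56657 / 0.70485 ≈ 0.8038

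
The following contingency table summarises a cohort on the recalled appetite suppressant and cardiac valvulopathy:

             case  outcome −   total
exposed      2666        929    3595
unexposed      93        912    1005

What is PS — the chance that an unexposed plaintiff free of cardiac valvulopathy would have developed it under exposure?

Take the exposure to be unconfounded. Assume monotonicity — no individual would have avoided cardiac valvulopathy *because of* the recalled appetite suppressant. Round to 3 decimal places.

p₁ = P(outcome | exposed) = 2666/3595 = 0.74159
p₀ = P(outcome | unexposed) = 93/1005 = 0.092537
Under exogeneity and monotonicity, PS = (p₁ − p₀) / (1 − p₀).
PS = (0.74159 − 0.092537) / (1 − 0.092537) = 0.64905 / 0.90746 ≈ 0.7152

PS ≈ 0.715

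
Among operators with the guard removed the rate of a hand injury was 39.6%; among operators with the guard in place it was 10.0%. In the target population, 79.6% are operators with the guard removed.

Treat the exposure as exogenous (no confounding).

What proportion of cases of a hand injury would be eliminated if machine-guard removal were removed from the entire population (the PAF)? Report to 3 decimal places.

PAF ≈ 0.702

p₁ = 0.396, p₀ = 0.1.
Overall risk P(Y=1) = π·p₁ + (1−π)·p₀ = 0.796×0.396 + 0.204×0.1 = 0.33562.
Under exogeneity, PAF = [P(Y=1) − p₀] / P(Y=1).
PAF = (0.33562 − 0.1) / 0.33562 ≈ 0.7020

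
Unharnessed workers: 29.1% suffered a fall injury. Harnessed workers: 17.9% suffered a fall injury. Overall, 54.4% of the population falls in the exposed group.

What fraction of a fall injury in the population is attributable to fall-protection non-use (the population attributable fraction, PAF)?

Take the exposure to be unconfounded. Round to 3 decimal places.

p₁ = 0.291, p₀ = 0.179.
Overall risk P(Y=1) = π·p₁ + (1−π)·p₀ = 0.544×0.291 + 0.456×0.179 = 0.23993.
Under exogeneity, PAF = [P(Y=1) − p₀] / P(Y=1).
PAF = (0.23993 − 0.179) / 0.23993 ≈ 0.2539

PAF ≈ 0.254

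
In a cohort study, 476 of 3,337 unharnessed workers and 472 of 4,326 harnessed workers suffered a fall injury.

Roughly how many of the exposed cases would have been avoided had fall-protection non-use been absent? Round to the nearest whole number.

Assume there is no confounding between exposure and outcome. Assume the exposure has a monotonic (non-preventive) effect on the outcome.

p₁ = P(outcome | exposed) = 476/3337 = 0.14264
p₀ = P(outcome | unexposed) = 472/4326 = 0.10911
PN = (p₁ − p₀)/p₁ = (0.14264 − 0.10911) / 0.14264 ≈ 0.23510.
Attributable cases ≈ PN × (exposed cases) = 0.23510 × 476 ≈ 111.91.

about 112 cases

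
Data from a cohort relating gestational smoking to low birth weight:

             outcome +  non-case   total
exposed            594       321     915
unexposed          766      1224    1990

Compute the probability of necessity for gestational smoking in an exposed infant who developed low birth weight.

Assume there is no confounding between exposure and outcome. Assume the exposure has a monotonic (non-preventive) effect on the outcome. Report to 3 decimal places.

p₁ = P(outcome | exposed) = 594/915 = 0.64918
p₀ = P(outcome | unexposed) = 766/1990 = 0.38492
Under exogeneity and monotonicity, PN = (p₁ − p₀) / p₁.
PN = (0.64918 − 0.38492) / 0.64918 = 0.26426 / 0.64918 ≈ 0.4071

PN ≈ 0.407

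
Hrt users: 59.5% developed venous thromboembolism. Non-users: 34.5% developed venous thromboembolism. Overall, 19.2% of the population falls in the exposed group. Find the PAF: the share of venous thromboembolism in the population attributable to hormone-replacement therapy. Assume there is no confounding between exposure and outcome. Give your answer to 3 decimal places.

p₁ = 0.595, p₀ = 0.345.
Overall risk P(Y=1) = π·p₁ + (1−π)·p₀ = 0.192×0.595 + 0.808×0.345 = 0.393.
Under exogeneity, PAF = [P(Y=1) − p₀] / P(Y=1).
PAF = (0.393 − 0.345) / 0.393 ≈ 0.1221

PAF ≈ 0.122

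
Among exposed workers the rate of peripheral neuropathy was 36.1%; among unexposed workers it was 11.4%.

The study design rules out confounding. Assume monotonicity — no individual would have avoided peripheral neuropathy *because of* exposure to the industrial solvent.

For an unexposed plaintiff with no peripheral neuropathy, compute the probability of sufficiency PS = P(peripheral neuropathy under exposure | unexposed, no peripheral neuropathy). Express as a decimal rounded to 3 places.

PS ≈ 0.279

p₁ = 0.361, p₀ = 0.114.
Under exogeneity and monotonicity, PS = (p₁ − p₀) / (1 − p₀).
PS = (0.361 − 0.114) / (1 − 0.114) = 0.247 / 0.886 ≈ 0.2788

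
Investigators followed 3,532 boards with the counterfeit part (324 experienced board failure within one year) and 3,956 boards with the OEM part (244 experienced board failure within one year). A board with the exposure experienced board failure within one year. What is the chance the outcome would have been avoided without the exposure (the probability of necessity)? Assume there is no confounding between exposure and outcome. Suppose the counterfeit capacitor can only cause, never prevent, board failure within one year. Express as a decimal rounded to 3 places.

p₁ = P(outcome | exposed) = 324/3532 = 0.091733
p₀ = P(outcome | unexposed) = 244/3956 = 0.061678
Under exogeneity and monotonicity, PN = (p₁ − p₀) / p₁.
PN = (0.091733 − 0.061678) / 0.091733 = 0.030054 / 0.091733 ≈ 0.3276

PN ≈ 0.328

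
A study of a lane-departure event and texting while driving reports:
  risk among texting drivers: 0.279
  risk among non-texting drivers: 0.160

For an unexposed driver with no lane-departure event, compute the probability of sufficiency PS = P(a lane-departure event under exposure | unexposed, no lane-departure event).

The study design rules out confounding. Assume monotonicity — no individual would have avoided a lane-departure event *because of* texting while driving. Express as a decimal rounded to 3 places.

Let p₁ = 0.279, p₀ = 0.16.
Under exogeneity and monotonicity, PS = (p₁ − p₀) / (1 − p₀).
PS = (0.279 − 0.16) / (1 − 0.16) = 0.119 / 0.84 ≈ 0.1417

PS ≈ 0.142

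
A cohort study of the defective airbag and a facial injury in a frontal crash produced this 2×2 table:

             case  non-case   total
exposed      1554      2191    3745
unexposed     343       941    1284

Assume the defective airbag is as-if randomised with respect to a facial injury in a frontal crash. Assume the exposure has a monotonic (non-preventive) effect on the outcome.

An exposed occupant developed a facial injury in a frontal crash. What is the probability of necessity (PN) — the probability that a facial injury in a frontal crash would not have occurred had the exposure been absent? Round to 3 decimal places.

PN ≈ 0.356

p₁ = P(outcome | exposed) = 1554/3745 = 0.41495
p₀ = P(outcome | unexposed) = 343/1284 = 0.26713
Under exogeneity and monotonicity, PN = (p₁ − p₀) / p₁.
PN = (0.41495 − 0.26713) / 0.41495 = 0.14782 / 0.41495 ≈ 0.3562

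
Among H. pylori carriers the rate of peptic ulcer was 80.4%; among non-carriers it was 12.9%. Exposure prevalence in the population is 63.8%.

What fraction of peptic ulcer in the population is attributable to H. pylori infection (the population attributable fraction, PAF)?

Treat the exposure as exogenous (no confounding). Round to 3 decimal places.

PAF ≈ 0.769

p₁ = 0.804, p₀ = 0.129.
Overall risk P(Y=1) = π·p₁ + (1−π)·p₀ = 0.638×0.804 + 0.362×0.129 = 0.55965.
Under exogeneity, PAF = [P(Y=1) − p₀] / P(Y=1).
PAF = (0.55965 − 0.129) / 0.55965 ≈ 0.7695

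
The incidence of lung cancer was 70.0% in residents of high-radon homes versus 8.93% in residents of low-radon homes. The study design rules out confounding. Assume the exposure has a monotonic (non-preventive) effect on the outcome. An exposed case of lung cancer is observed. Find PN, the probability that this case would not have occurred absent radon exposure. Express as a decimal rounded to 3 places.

PN ≈ 0.872

p₁ = 0.7, p₀ = 0.0893.
Under exogeneity and monotonicity, PN = (p₁ − p₀) / p₁.
PN = (0.7 − 0.0893) / 0.7 = 0.6107 / 0.7 ≈ 0.8724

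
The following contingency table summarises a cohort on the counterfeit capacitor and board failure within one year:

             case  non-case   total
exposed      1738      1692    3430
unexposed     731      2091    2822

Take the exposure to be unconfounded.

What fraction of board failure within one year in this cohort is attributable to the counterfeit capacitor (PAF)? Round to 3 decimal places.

PAF ≈ 0.344

p₁ = P(outcome | exposed) = 1738/3430 = 0.50671
p₀ = P(outcome | unexposed) = 731/2822 = 0.25904
Exposure prevalence π = 3430/6252 = 0.54862; overall risk P(Y=1) = 0.39491.
Under exogeneity, PAF = [P(Y=1) − p₀]/P(Y=1).
PAF = (0.39491 − 0.25904) / 0.39491 ≈ 0.3441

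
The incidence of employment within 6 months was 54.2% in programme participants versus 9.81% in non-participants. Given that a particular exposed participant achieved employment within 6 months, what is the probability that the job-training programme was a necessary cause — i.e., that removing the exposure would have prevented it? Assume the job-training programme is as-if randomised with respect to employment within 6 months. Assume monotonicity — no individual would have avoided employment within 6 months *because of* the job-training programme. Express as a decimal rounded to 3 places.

PN ≈ 0.819

p₁ = 0.542, p₀ = 0.0981.
Under exogeneity and monotonicity, PN = (p₁ − p₀) / p₁.
PN = (0.542 − 0.0981) / 0.542 = 0.4439 / 0.542 ≈ 0.8190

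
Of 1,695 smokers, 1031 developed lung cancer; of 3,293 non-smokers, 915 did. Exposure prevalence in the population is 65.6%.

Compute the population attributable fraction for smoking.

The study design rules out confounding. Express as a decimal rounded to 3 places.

PAF ≈ 0.438

p₁ = P(outcome | exposed) = 1031/1695 = 0.60826
p₀ = P(outcome | unexposed) = 915/3293 = 0.27786
Overall risk P(Y=1) = π·p₁ + (1−π)·p₀ = 0.656×0.60826 + 0.344×0.27786 = 0.4946.
Under exogeneity, PAF = [P(Y=1) − p₀] / P(Y=1).
PAF = (0.4946 − 0.27786) / 0.4946 ≈ 0.4382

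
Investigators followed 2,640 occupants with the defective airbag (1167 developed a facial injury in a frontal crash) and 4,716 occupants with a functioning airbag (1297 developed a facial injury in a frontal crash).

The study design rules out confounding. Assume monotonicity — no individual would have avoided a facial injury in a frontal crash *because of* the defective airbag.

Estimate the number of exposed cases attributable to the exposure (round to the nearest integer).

about 441 cases

p₁ = P(outcome | exposed) = 1167/2640 = 0.44205
p₀ = P(outcome | unexposed) = 1297/4716 = 0.27502
PN = (p₁ − p₀)/p₁ = (0.44205 − 0.27502) / 0.44205 ≈ 0.37784.
Attributable cases ≈ PN × (exposed cases) = 0.37784 × 1167 ≈ 440.94.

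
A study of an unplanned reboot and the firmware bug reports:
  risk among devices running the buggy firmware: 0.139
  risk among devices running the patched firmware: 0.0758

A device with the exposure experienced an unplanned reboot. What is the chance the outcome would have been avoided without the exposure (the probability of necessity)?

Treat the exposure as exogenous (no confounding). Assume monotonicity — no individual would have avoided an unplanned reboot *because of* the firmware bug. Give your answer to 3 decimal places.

PN ≈ 0.455

Let p₁ = 0.139, p₀ = 0.0758.
Under exogeneity and monotonicity, PN = (p₁ − p₀) / p₁.
PN = (0.139 − 0.0758) / 0.139 = 0.0632 / 0.139 ≈ 0.4547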